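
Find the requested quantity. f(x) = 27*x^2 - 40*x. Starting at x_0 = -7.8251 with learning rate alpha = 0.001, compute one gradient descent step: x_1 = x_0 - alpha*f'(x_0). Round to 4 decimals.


We compute the gradient at x_0 and apply the update.
f'(x) = 54*x - 40
f'(-7.8251) = 54*-7.8251 - 40 = -462.5554
x_1 = -7.8251 - 0.001*-462.5554 = -7.3625


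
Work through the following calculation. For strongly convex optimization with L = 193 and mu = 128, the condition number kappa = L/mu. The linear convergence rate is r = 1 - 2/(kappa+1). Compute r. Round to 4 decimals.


Step 1: Compute the condition number.
kappa = L/mu = 193/128 = 1.5078
Step 2: Compute the convergence rate.
r = 1 - 2/(kappa + 1) = 1 - 2*mu/(L + mu) = (L - mu)/(L + mu) = 65/321 = 0.2025


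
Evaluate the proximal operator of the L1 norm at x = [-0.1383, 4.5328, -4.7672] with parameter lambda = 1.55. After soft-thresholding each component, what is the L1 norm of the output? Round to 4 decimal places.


Soft-thresholding with lambda = 1.55:
prox(-0.1383) = sign(-0.1383)*max(|-0.1383| - 1.55, 0) = 0.0
prox(4.5328) = sign(4.5328)*max(|4.5328| - 1.55, 0) = 2.9828
prox(-4.7672) = sign(-4.7672)*max(|-4.7672| - 1.55, 0) = -3.2172
prox(x) = [0.0, 2.9828, -3.2172]
||prox(x)||_1 = 0.0 + 2.9828 + 3.2172 = 6.2


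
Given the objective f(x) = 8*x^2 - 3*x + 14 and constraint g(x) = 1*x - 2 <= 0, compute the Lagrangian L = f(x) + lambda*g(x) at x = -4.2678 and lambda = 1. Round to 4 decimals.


Step 1: Evaluate f(x).
f(-4.2678) = 8*(-4.2678)^2 - 3*(-4.2678) + 14 = 172.5163
Step 2: Evaluate g(x).
g(-4.2678) = 1*-4.2678 - 2 = -6.2678
Step 3: Compute Lagrangian.
L = 172.5163 + 1*-6.2678 = 166.2485


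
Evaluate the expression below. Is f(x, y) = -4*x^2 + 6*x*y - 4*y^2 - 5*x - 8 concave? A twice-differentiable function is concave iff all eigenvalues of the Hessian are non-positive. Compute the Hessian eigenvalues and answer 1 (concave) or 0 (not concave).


The Hessian of f(x,y) = -4*x^2 + 6*x*y - 4*y^2 - 5*x - 8 is:
H = [[-8, 6], [6, -8]]
Trace = -8 - 8 = -16
Determinant = -8*-8 - (6)^2 = 28
Discriminant = (-16)^2 - 4*28 = 144.0
Eigenvalues: lambda_1 = -14.0, lambda_2 = -2.0
The function is concave.

1


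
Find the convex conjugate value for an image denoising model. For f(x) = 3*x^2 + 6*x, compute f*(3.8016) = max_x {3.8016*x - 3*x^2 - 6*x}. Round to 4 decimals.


f*(y) = sup_x {y*x - a*x^2 - b*x} = sup_x {(y-b)*x - a*x^2}
FOC: (y - b) - 2a*x = 0 => x* = (y - b)/(2a)
x* = (3.8016 - 6)/(2*3) = -0.3664
f*(3.8016) = (y-b)^2/(4a) = (3.8016 - 6)^2/(4*3)
= 4.833/12 = 0.4027


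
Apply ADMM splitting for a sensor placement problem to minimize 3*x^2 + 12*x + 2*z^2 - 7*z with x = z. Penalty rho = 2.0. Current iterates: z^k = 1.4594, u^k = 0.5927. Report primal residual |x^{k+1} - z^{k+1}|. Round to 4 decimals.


ADMM iteration with rho = 2.0, z^k = 1.4594, u^k = 0.5927
Step 1: x-update.
Minimize 3*x^2 + 12*x + (2.0/2)*(x - 1.4594 + 0.5927)^2
FOC: (2*3 + 2.0)*x = -12 + 2.0*(1.4594 - 0.5927)
x^{k+1} = -1.2833
Step 2: z-update.
Minimize 2*z^2 - 7*z + (2.0/2)*(-1.2833 - z + 0.5927)^2
FOC: (2*2 + 2.0)*z = 7 + 2.0*(-1.2833 + 0.5927)
z^{k+1} = 0.9365
Step 3: u-update.
u^{k+1} = 0.5927 - 1.2833 - 0.9365 = -1.6271
Step 4: Primal residual = |-1.2833 - 0.9365| = 2.2198


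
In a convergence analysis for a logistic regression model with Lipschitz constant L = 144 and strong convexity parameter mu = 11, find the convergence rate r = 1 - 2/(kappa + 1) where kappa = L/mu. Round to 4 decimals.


Step 1: Compute the condition number.
kappa = L/mu = 144/11 = 13.0909
Step 2: Compute the convergence rate.
r = 1 - 2/(kappa + 1) = 1 - 2*mu/(L + mu) = (L - mu)/(L + mu) = 133/155 = 0.8581


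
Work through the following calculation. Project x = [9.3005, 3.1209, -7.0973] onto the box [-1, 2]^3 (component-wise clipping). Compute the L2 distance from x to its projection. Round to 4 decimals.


Project each component onto [-1, 2].
clip(9.3005) = 2.0, clip(3.1209) = 2.0, clip(-7.0973) = -1.0
Projection = [2.0, 2.0, -1.0]
Squared diffs: [53.2973, 1.2564, 37.1771]
Distance = sqrt(91.7308) = 9.5776


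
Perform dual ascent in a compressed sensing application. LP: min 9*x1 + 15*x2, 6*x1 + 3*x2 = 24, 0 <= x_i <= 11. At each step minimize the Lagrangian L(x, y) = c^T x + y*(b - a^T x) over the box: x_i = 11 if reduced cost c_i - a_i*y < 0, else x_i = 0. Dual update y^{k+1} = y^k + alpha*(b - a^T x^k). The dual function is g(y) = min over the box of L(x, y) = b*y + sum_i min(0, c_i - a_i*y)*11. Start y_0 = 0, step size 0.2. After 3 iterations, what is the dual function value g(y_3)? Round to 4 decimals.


Dual ascent for LP: min 9*x1 + 15*x2, 6*x1 + 3*x2 = 24, 0 <= x_i <= 11
Step 1: y^k = 0.0, reduced costs: (9.0, 15.0)
  x^k = (0.0, 0.0), subgradient = b - a^T x = 24.0
  y^{k+1} = 0.0 + 0.2*24.0 = 4.8
Step 2: y^k = 4.8, reduced costs: (-19.8, 0.6)
  x^k = (11.0, 0.0), subgradient = b - a^T x = -42.0
  y^{k+1} = 4.8 + 0.2*-42.0 = -3.6
Step 3: y^k = -3.6, reduced costs: (30.6, 25.8)
  x^k = (0.0, 0.0), subgradient = b - a^T x = 24.0
  y^{k+1} = -3.6 + 0.2*24.0 = 1.2
Dual objective at y_3 = 1.2: reduced costs (1.8, 11.4), box minimizer x = (0.0, 0.0)
g(y_3) = b*y + (c1 - a1*y)*x1 + (c2 - a2*y)*x2 = 24*1.2 + 1.8*0.0 + 11.4*0.0 = 28.8 + 0.0 + 0.0 = 28.8


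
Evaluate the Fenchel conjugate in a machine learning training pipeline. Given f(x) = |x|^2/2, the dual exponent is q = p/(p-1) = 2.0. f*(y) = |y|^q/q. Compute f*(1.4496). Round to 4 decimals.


The conjugate exponent q satisfies 1/p + 1/q = 1.
p = 2, so q = 2/(2 - 1) = 2.0
|y|^q = 1.4496^2.0 = 2.1013
f*(1.4496) = 2.1013 / 2.0 = 1.0507


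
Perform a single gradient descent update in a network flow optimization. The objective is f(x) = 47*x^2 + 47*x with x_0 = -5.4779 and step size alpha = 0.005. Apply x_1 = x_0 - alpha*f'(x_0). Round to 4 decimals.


We compute the gradient at x_0 and apply the update.
f'(x) = 94*x + 47
f'(-5.4779) = 94*-5.4779 + 47 = -467.9226
x_1 = -5.4779 - 0.005*-467.9226 = -3.1383


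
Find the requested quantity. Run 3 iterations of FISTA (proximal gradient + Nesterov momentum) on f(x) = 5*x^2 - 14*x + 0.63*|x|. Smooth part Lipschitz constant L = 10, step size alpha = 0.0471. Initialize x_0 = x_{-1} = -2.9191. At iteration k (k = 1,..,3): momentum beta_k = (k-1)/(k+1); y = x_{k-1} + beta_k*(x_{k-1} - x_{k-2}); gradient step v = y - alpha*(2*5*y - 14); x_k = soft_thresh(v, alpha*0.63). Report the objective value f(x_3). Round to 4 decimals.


FISTA on f(x) = 5*x^2 - 14*x + 0.63*|x|
L = 10, alpha = 0.0471
Iteration 1: beta = 0.0, y = -2.9191 + 0.0*(-2.9191 + 2.9191) = -2.9191
  grad(y) = -43.191, v = y - alpha*grad = -0.8848
  prox(v) = soft_thresh(-0.8848, 0.0297) = -0.8551
Iteration 2: beta = 0.3333, y = -0.8551 + 0.3333*(-0.8551 + 2.9191) = -0.1671
  grad(y) = -15.6714, v = y - alpha*grad = 0.571
  prox(v) = soft_thresh(0.571, 0.0297) = 0.5413
Iteration 3: beta = 0.5, y = 0.5413 + 0.5*(0.5413 + 0.8551) = 1.2395
  grad(y) = -1.6047, v = y - alpha*grad = 1.3151
  prox(v) = soft_thresh(1.3151, 0.0297) = 1.2854
f(x_3) = 5*1.2854^2 - 14*1.2854 + 0.63*|1.2854| = -8.9246


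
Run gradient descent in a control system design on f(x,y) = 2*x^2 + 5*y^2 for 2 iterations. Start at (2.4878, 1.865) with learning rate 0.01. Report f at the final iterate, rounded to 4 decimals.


Gradient descent on f(x,y) = 2*x^2 + 5*y^2.
Starting point: (2.4878, 1.865), alpha = 0.01
Step 1: grad_x = 2*2*2.4878 = 9.9512, grad_y = 2*5*1.865 = 18.65
  x_1 = 2.4878 - 0.01*9.9512 = 2.3883
  y_1 = 1.865 - 0.01*18.65 = 1.6785
Step 2: grad_x = 2*2*2.3883 = 9.5532, grad_y = 2*5*1.6785 = 16.785
  x_2 = 2.3883 - 0.01*9.5532 = 2.2928
  y_2 = 1.6785 - 0.01*16.785 = 1.5107
f(2.2928, 1.5107) = 2*2.2928^2 + 5*1.5107^2 = 21.9238


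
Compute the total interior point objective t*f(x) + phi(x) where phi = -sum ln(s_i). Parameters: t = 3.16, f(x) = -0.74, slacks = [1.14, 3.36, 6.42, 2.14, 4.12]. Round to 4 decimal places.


Step 1: Compute log-barrier.
ln values: [0.131, 1.2119, 1.8594, 0.7608, 1.4159]
phi = -(0.131 + 1.2119 + 1.8594 + 0.7608 + 1.4159) = -5.379
Step 2: Compute augmented objective.
t*f(x) = 3.16*-0.74 = -2.3384
Total = -2.3384 - 5.379 = -7.7174


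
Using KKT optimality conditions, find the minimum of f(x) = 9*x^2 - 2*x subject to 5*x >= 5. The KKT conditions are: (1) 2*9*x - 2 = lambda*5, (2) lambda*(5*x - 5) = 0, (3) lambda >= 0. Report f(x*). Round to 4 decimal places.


Step 1: Try lambda = 0 (constraint inactive).
x_unc = 2/(2*9) = 0.1111
Check: 5*0.1111 = 0.5555 < 5 -- violated!
Step 2: Constraint must be active: 5*x = 5
x* = 5/5 = 1.0
lambda = (2*9*1.0 - 2)/5 = 3.2
Step 3: Compute optimal value.
f(x*) = 9*1.0^2 - 2*1.0 = 7.0


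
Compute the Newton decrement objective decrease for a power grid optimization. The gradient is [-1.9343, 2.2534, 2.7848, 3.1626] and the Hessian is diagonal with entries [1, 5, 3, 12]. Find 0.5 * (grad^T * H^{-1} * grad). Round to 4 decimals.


Step 1: H is diagonal, so H^(-1) * g = [-1.9343, 0.4507, 0.9283, 0.2636].
Step 2: g^T H^(-1) g = sum_i g_i^2 / H_ii
  = (-1.9343)^2/1 + (2.2534)^2/5 + (2.7848)^2/3 + (3.1626)^2/12
  = 3.7415 + 1.0156 + 2.585 + 0.8335 = 8.1756
Step 3: Objective decrease = 0.5 * g^T H^(-1) g = 4.0878


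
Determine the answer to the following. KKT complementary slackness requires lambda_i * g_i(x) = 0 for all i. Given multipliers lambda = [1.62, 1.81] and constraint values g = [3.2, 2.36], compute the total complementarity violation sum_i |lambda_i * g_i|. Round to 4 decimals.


KKT complementary slackness check:
lambda_1 * g_1 = 1.62 * 3.2 = 5.184
lambda_2 * g_2 = 1.81 * 2.36 = 4.2716
Total violation = 5.184 + 4.2716 = 9.4556


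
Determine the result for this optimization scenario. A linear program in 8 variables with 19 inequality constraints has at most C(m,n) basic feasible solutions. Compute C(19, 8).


Each vertex corresponds to some choice of n active constraints out of m, so the number of vertices is at most C(m, n) = m! / (n!(m-n)!).
m = 19, n = 8
Numerator: 19 * 18 * 17 * 16 * 15 * 14 * 13 * 12
Denominator: 8! = 40320
C(19, 8) = 75582


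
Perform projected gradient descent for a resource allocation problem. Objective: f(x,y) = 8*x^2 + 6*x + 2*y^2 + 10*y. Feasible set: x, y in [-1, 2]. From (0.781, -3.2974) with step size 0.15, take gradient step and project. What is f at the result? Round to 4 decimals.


Step 1: Compute gradient at (0.781, -3.2974).
grad_x = 2*8*0.781 + 6 = 18.496
grad_y = 2*2*-3.2974 + 10 = -3.1896
Step 2: Gradient step.
x_raw = 0.781 - 0.15*18.496 = -1.9934
y_raw = -3.2974 - 0.15*-3.1896 = -2.819
Step 3: Project onto [-1, 2].
x_proj = clip(-1.9934) = -1.0
y_proj = clip(-2.819) = -1.0
Step 4: Evaluate f.
f(-1.0, -1.0) = -6.0


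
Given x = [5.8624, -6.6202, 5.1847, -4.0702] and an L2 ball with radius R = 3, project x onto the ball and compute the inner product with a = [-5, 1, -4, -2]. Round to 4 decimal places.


Step 1: Compute ||x|| (intermediates to 6 decimals).
||x|| = sqrt(5.8624^2 + (-6.6202)^2 + 5.1847^2 + (-4.0702)^2) = 11.029162
Step 2: Project.
Since ||x|| > R, scale = R/||x|| = 3/11.029162 = 0.272006, proj(x) = scale * x
proj(x) = [1.594608, -1.800734, 1.41027, -1.107119]
Step 3: Dot product.
a^T * proj(x) = -5*1.594608 + 1*(-1.800734) - 4*1.41027 - 2*(-1.107119) = -13.2006


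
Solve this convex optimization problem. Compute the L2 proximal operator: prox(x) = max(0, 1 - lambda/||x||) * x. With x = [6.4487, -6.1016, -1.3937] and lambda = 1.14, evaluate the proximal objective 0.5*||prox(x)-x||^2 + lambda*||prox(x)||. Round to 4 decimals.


Step 1: Compute ||x||.
||x|| = 8.9865
Step 2: Compute scaling factor.
scale = max(0, 1 - 1.14/8.9865) = 0.8731
Step 3: prox(x) = [5.6306, -5.3276, -1.2169]
||prox(x)|| = 7.8465
Step 4: Proximal objective.
0.5*||prox-x||^2 = 0.6498
lambda*||prox|| = 8.945
Total = 9.5948


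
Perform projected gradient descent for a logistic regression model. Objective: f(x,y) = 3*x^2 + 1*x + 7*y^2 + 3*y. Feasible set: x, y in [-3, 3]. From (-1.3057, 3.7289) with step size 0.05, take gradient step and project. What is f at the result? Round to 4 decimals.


Step 1: Compute gradient at (-1.3057, 3.7289).
grad_x = 2*3*-1.3057 + 1 = -6.8342
grad_y = 2*7*3.7289 + 3 = 55.2046
Step 2: Gradient step.
x_raw = -1.3057 - 0.05*-6.8342 = -0.964
y_raw = 3.7289 - 0.05*55.2046 = 0.9687
Step 3: Project onto [-3, 3].
x_proj = clip(-0.964) = -0.964
y_proj = clip(0.9687) = 0.9687
Step 4: Evaluate f.
f(-0.964, 0.9687) = 11.2981


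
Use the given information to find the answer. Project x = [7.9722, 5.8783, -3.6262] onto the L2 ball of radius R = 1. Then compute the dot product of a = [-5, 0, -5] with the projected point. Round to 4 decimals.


Step 1: Compute ||x|| (intermediates to 6 decimals).
||x|| = sqrt(7.9722^2 + 5.8783^2 + (-3.6262)^2) = 10.547972
Step 2: Project.
Since ||x|| > R, scale = R/||x|| = 1/10.547972 = 0.094805, proj(x) = scale * x
proj(x) = [0.755804, 0.557292, -0.343782]
Step 3: Dot product.
a^T * proj(x) = -5*0.755804 + 0*0.557292 - 5*(-0.343782) = -2.0601


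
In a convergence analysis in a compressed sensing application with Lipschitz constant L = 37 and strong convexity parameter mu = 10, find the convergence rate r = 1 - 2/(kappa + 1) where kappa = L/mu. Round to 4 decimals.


Step 1: Compute the condition number.
kappa = L/mu = 37/10 = 3.7
Step 2: Compute the convergence rate.
r = 1 - 2/(kappa + 1) = 1 - 2*mu/(L + mu) = (L - mu)/(L + mu) = 27/47 = 0.5745


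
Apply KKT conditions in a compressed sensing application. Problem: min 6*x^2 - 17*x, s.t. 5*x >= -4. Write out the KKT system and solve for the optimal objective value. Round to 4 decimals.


Step 1: Try lambda = 0 (constraint inactive).
Stationarity: 2*6*x - 17 = 0
x* = 17/(2*6) = 17/12 = 1.4167 (rounded; the exact value 17/12 is used below)
Check constraint: 5*1.4167 = 7.0835 >= -4 -- satisfied.
Step 2: Compute optimal value.
f(x*) = 6*(17/12)^2 - 17*(17/12) = -12.0417


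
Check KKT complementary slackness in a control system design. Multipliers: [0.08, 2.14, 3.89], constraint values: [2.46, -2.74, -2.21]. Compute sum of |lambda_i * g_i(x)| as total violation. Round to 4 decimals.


KKT complementary slackness check:
lambda_1 * g_1 = 0.08 * 2.46 = 0.1968
lambda_2 * g_2 = 2.14 * -2.74 = -5.8636
lambda_3 * g_3 = 3.89 * -2.21 = -8.5969
Total violation = 0.1968 + 5.8636 + 8.5969 = 14.6573


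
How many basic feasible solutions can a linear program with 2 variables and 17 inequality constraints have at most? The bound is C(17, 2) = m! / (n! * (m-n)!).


Each vertex corresponds to some choice of n active constraints out of m, so the number of vertices is at most C(m, n) = m! / (n!(m-n)!).
m = 17, n = 2
Numerator: 17 * 16
Denominator: 2! = 2
C(17, 2) = 136


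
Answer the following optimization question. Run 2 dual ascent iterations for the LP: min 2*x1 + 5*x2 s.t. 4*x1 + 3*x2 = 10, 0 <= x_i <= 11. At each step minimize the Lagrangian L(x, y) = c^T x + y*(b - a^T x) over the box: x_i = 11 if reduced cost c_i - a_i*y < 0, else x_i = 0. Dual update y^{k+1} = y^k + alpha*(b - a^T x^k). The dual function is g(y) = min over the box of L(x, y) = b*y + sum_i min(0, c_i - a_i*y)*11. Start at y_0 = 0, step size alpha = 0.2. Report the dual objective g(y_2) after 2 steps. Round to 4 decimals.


Dual ascent for LP: min 2*x1 + 5*x2, 4*x1 + 3*x2 = 10, 0 <= x_i <= 11
Step 1: y^k = 0.0, reduced costs: (2.0, 5.0)
  x^k = (0.0, 0.0), subgradient = b - a^T x = 10.0
  y^{k+1} = 0.0 + 0.2*10.0 = 2.0
Step 2: y^k = 2.0, reduced costs: (-6.0, -1.0)
  x^k = (11.0, 11.0), subgradient = b - a^T x = -67.0
  y^{k+1} = 2.0 + 0.2*-67.0 = -11.4
Dual objective at y_2 = -11.4: reduced costs (47.6, 39.2), box minimizer x = (0.0, 0.0)
g(y_2) = b*y + (c1 - a1*y)*x1 + (c2 - a2*y)*x2 = 10*(-11.4) + 47.6*0.0 + 39.2*0.0 = -114.0 + 0.0 + 0.0 = -114.0


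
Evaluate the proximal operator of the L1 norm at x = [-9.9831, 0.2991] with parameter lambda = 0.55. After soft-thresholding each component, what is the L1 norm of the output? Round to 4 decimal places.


Soft-thresholding with lambda = 0.55:
prox(-9.9831) = sign(-9.9831)*max(|-9.9831| - 0.55, 0) = -9.4331
prox(0.2991) = sign(0.2991)*max(|0.2991| - 0.55, 0) = 0.0
prox(x) = [-9.4331, 0.0]
||prox(x)||_1 = 9.4331 + 0.0 = 9.4331


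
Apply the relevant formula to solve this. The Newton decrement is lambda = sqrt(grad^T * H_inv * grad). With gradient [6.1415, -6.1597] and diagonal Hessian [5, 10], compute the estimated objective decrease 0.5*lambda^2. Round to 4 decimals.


Step 1: H is diagonal, so H^(-1) * g = [1.2283, -0.616].
Step 2: g^T H^(-1) g = sum_i g_i^2 / H_ii
  = (6.1415)^2/5 + (-6.1597)^2/10
  = 7.5436 + 3.7942 = 11.3378
Step 3: Objective decrease = 0.5 * g^T H^(-1) g = 5.6689


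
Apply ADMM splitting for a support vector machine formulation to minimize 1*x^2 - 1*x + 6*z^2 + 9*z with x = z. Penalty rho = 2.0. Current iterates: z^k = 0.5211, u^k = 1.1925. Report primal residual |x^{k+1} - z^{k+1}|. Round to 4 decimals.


ADMM iteration with rho = 2.0, z^k = 0.5211, u^k = 1.1925
Step 1: x-update.
Minimize 1*x^2 - 1*x + (2.0/2)*(x - 0.5211 + 1.1925)^2
FOC: (2*1 + 2.0)*x = 1 + 2.0*(0.5211 - 1.1925)
x^{k+1} = -0.0857
Step 2: z-update.
Minimize 6*z^2 + 9*z + (2.0/2)*(-0.0857 - z + 1.1925)^2
FOC: (2*6 + 2.0)*z = -9 + 2.0*(-0.0857 + 1.1925)
z^{k+1} = -0.4847
Step 3: u-update.
u^{k+1} = 1.1925 - 0.0857 + 0.4847 = 1.5915
Step 4: Primal residual = |-0.0857 + 0.4847| = 0.399


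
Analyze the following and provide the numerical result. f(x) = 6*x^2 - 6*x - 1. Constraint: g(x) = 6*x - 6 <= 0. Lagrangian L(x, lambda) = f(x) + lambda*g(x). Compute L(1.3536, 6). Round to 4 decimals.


Step 1: Evaluate f(x).
f(1.3536) = 6*1.3536^2 - 6*1.3536 - 1 = 1.8718
Step 2: Evaluate g(x).
g(1.3536) = 6*1.3536 - 6 = 2.1216
Step 3: Compute Lagrangian.
L = 1.8718 + 6*2.1216 = 14.6014


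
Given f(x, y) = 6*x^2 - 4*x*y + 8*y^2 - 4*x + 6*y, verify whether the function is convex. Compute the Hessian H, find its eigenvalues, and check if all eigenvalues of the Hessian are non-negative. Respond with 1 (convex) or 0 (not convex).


The Hessian of f(x,y) = 6*x^2 - 4*x*y + 8*y^2 - 4*x + 6*y is:
H = [[12, -4], [-4, 16]]
Trace = 12 + 16 = 28
Determinant = 12*16 - (-4)^2 = 176
Discriminant = (28)^2 - 4*176 = 80.0
Eigenvalues: lambda_1 = 9.5279, lambda_2 = 18.4721
The function is convex.

1


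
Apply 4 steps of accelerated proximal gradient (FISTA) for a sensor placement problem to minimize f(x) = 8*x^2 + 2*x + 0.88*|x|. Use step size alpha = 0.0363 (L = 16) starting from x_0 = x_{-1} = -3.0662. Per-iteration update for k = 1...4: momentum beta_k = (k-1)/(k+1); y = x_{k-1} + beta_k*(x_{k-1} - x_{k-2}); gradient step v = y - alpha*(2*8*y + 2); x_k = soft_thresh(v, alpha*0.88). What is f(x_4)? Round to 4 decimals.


FISTA on f(x) = 8*x^2 + 2*x + 0.88*|x|
L = 16, alpha = 0.0363
Iteration 1: beta = 0.0, y = -3.0662 + 0.0*(-3.0662 + 3.0662) = -3.0662
  grad(y) = -47.0592, v = y - alpha*grad = -1.358
  prox(v) = soft_thresh(-1.358, 0.0319) = -1.326
Iteration 2: beta = 0.3333, y = -1.326 + 0.3333*(-1.326 + 3.0662) = -0.7459
  grad(y) = -9.9351, v = y - alpha*grad = -0.3853
  prox(v) = soft_thresh(-0.3853, 0.0319) = -0.3534
Iteration 3: beta = 0.5, y = -0.3534 + 0.5*(-0.3534 + 1.326) = 0.133
  grad(y) = 4.1275, v = y - alpha*grad = -0.0169
  prox(v) = soft_thresh(-0.0169, 0.0319) = 0.0
Iteration 4: beta = 0.6, y = 0.0 + 0.6*(0.0 + 0.3534) = 0.212
  grad(y) = 5.3922, v = y - alpha*grad = 0.0163
  prox(v) = soft_thresh(0.0163, 0.0319) = 0.0
f(x_4) = 8*0.0^2 + 2*0.0 + 0.88*|0.0| = 0.0


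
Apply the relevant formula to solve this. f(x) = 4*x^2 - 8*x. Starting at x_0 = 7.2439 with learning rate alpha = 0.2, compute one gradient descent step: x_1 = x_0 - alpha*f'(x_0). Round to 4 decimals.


We compute the gradient at x_0 and apply the update.
f'(x) = 8*x - 8
f'(7.2439) = 8*7.2439 - 8 = 49.9512
x_1 = 7.2439 - 0.2*49.9512 = -2.7463


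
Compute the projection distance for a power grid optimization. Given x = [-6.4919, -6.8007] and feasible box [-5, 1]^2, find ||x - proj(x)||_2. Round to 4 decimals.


Project each component onto [-5, 1].
clip(-6.4919) = -5.0, clip(-6.8007) = -5.0
Projection = [-5.0, -5.0]
Squared diffs: [2.2258, 3.2425]
Distance = sqrt(5.4683) = 2.3384


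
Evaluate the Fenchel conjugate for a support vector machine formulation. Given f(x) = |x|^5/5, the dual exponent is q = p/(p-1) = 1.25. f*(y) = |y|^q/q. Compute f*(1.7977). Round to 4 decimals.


The conjugate exponent q satisfies 1/p + 1/q = 1.
p = 5, so q = 5/(5 - 1) = 1.25
|y|^q = 1.7977^1.25 = 2.0816
f*(1.7977) = 2.0816 / 1.25 = 1.6653


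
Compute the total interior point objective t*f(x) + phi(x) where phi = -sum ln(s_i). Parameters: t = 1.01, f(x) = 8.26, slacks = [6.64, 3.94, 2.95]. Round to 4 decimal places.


Step 1: Compute log-barrier.
ln values: [1.8931, 1.3712, 1.0818]
phi = -(1.8931 + 1.3712 + 1.0818) = -4.3461
Step 2: Compute augmented objective.
t*f(x) = 1.01*8.26 = 8.3426
Total = 8.3426 - 4.3461 = 3.9965


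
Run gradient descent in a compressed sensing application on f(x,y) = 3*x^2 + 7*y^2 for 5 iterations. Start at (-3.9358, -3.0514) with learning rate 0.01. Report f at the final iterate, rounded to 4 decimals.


Gradient descent on f(x,y) = 3*x^2 + 7*y^2.
Starting point: (-3.9358, -3.0514), alpha = 0.01
Step 1: grad_x = 2*3*-3.9358 = -23.6148, grad_y = 2*7*-3.0514 = -42.7196
  x_1 = -3.9358 - 0.01*-23.6148 = -3.6997
  y_1 = -3.0514 - 0.01*-42.7196 = -2.6242
Step 2: grad_x = 2*3*-3.6997 = -22.1979, grad_y = 2*7*-2.6242 = -36.7389
  x_2 = -3.6997 - 0.01*-22.1979 = -3.4777
  y_2 = -2.6242 - 0.01*-36.7389 = -2.2568
Step 3: grad_x = 2*3*-3.4777 = -20.866, grad_y = 2*7*-2.2568 = -31.5954
  x_3 = -3.4777 - 0.01*-20.866 = -3.269
  y_3 = -2.2568 - 0.01*-31.5954 = -1.9409
Step 4: grad_x = 2*3*-3.269 = -19.6141, grad_y = 2*7*-1.9409 = -27.1721
  x_4 = -3.269 - 0.01*-19.6141 = -3.0729
  y_4 = -1.9409 - 0.01*-27.1721 = -1.6691
Step 5: grad_x = 2*3*-3.0729 = -18.4372, grad_y = 2*7*-1.6691 = -23.368
  x_5 = -3.0729 - 0.01*-18.4372 = -2.8885
  y_5 = -1.6691 - 0.01*-23.368 = -1.4355
f(-2.8885, -1.4355) = 3*(-2.8885)^2 + 7*(-1.4355)^2 = 39.4541


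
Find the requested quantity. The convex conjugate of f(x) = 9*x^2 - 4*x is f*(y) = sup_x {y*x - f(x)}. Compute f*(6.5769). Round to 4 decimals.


f*(y) = sup_x {y*x - a*x^2 - b*x} = sup_x {(y-b)*x - a*x^2}
FOC: (y - b) - 2a*x = 0 => x* = (y - b)/(2a)
x* = (6.5769 + 4)/(2*9) = 0.5876
f*(6.5769) = (y-b)^2/(4a) = (6.5769 + 4)^2/(4*9)
= 111.8708/36 = 3.1075


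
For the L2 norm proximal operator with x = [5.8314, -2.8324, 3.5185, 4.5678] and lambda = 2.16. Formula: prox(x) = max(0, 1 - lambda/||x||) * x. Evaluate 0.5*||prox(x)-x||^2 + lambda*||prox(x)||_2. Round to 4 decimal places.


Step 1: Compute ||x||.
||x|| = 8.676
Step 2: Compute scaling factor.
scale = max(0, 1 - 2.16/8.676) = 0.751
Step 3: prox(x) = [4.3796, -2.1272, 2.6425, 3.4306]
||prox(x)|| = 6.516
Step 4: Proximal objective.
0.5*||prox-x||^2 = 2.3328
lambda*||prox|| = 14.0746
Total = 16.4073


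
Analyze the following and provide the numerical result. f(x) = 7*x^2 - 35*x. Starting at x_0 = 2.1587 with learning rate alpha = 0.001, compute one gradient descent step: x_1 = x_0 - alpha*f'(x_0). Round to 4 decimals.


We compute the gradient at x_0 and apply the update.
f'(x) = 14*x - 35
f'(2.1587) = 14*2.1587 - 35 = -4.7782
x_1 = 2.1587 - 0.001*-4.7782 = 2.1635


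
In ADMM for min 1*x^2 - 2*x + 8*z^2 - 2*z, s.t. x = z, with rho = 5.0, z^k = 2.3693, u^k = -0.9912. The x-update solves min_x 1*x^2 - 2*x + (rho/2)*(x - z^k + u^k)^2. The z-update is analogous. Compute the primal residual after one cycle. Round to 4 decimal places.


ADMM iteration with rho = 5.0, z^k = 2.3693, u^k = -0.9912
Step 1: x-update.
Minimize 1*x^2 - 2*x + (5.0/2)*(x - 2.3693 - 0.9912)^2
FOC: (2*1 + 5.0)*x = 2 + 5.0*(2.3693 + 0.9912)
x^{k+1} = 2.6861
Step 2: z-update.
Minimize 8*z^2 - 2*z + (5.0/2)*(2.6861 - z - 0.9912)^2
FOC: (2*8 + 5.0)*z = 2 + 5.0*(2.6861 - 0.9912)
z^{k+1} = 0.4988
Step 3: u-update.
u^{k+1} = -0.9912 + 2.6861 - 0.4988 = 1.1961
Step 4: Primal residual = |2.6861 - 0.4988| = 2.1873


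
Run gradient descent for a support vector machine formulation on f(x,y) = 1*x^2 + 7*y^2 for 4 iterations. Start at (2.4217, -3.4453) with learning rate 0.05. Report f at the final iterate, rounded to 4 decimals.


Gradient descent on f(x,y) = 1*x^2 + 7*y^2.
Starting point: (2.4217, -3.4453), alpha = 0.05
Step 1: grad_x = 2*1*2.4217 = 4.8434, grad_y = 2*7*-3.4453 = -48.2342
  x_1 = 2.4217 - 0.05*4.8434 = 2.1795
  y_1 = -3.4453 - 0.05*-48.2342 = -1.0336
Step 2: grad_x = 2*1*2.1795 = 4.3591, grad_y = 2*7*-1.0336 = -14.4703
  x_2 = 2.1795 - 0.05*4.3591 = 1.9616
  y_2 = -1.0336 - 0.05*-14.4703 = -0.3101
Step 3: grad_x = 2*1*1.9616 = 3.9232, grad_y = 2*7*-0.3101 = -4.3411
  x_3 = 1.9616 - 0.05*3.9232 = 1.7654
  y_3 = -0.3101 - 0.05*-4.3411 = -0.093
Step 4: grad_x = 2*1*1.7654 = 3.5308, grad_y = 2*7*-0.093 = -1.3023
  x_4 = 1.7654 - 0.05*3.5308 = 1.5889
  y_4 = -0.093 - 0.05*-1.3023 = -0.0279
f(1.5889, -0.0279) = 1*1.5889^2 + 7*(-0.0279)^2 = 2.53


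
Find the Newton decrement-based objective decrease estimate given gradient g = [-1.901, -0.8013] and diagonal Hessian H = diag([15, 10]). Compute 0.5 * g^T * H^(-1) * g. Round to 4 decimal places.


Step 1: H is diagonal, so H^(-1) * g = [-0.1267, -0.0801].
Step 2: g^T H^(-1) g = sum_i g_i^2 / H_ii
  = (-1.901)^2/15 + (-0.8013)^2/10
  = 0.2409 + 0.0642 = 0.3051
Step 3: Objective decrease = 0.5 * g^T H^(-1) g = 0.1526


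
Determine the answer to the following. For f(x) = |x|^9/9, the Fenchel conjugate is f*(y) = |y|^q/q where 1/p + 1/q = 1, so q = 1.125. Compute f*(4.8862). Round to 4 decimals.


The conjugate exponent q satisfies 1/p + 1/q = 1.
p = 9, so q = 9/(9 - 1) = 1.125
|y|^q = 4.8862^1.125 = 5.9579
f*(4.8862) = 5.9579 / 1.125 = 5.2959


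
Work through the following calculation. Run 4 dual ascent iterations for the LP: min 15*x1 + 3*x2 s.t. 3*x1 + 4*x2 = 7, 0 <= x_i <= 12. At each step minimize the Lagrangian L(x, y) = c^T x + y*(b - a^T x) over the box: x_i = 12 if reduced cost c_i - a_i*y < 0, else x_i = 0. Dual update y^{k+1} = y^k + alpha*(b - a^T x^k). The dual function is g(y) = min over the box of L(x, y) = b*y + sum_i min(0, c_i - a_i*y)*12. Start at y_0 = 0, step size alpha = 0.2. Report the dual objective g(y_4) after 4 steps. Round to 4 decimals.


Dual ascent for LP: min 15*x1 + 3*x2, 3*x1 + 4*x2 = 7, 0 <= x_i <= 12
Step 1: y^k = 0.0, reduced costs: (15.0, 3.0)
  x^k = (0.0, 0.0), subgradient = b - a^T x = 7.0
  y^{k+1} = 0.0 + 0.2*7.0 = 1.4
Step 2: y^k = 1.4, reduced costs: (10.8, -2.6)
  x^k = (0.0, 12.0), subgradient = b - a^T x = -41.0
  y^{k+1} = 1.4 + 0.2*-41.0 = -6.8
Step 3: y^k = -6.8, reduced costs: (35.4, 30.2)
  x^k = (0.0, 0.0), subgradient = b - a^T x = 7.0
  y^{k+1} = -6.8 + 0.2*7.0 = -5.4
Step 4: y^k = -5.4, reduced costs: (31.2, 24.6)
  x^k = (0.0, 0.0), subgradient = b - a^T x = 7.0
  y^{k+1} = -5.4 + 0.2*7.0 = -4.0
Dual objective at y_4 = -4.0: reduced costs (27.0, 19.0), box minimizer x = (0.0, 0.0)
g(y_4) = b*y + (c1 - a1*y)*x1 + (c2 - a2*y)*x2 = 7*(-4.0) + 27.0*0.0 + 19.0*0.0 = -28.0 + 0.0 + 0.0 = -28.0


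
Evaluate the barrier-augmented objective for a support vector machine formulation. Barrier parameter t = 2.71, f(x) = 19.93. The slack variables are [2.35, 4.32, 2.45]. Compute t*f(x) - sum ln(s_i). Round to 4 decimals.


Step 1: Compute log-barrier.
ln values: [0.8544, 1.4633, 0.8961]
phi = -(0.8544 + 1.4633 + 0.8961) = -3.2138
Step 2: Compute augmented objective.
t*f(x) = 2.71*19.93 = 54.0103
Total = 54.0103 - 3.2138 = 50.7965


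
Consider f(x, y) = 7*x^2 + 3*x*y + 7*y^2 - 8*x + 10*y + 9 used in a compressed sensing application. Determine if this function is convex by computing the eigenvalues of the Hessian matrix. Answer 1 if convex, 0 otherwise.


The Hessian of f(x,y) = 7*x^2 + 3*x*y + 7*y^2 - 8*x + 10*y + 9 is:
H = [[14, 3], [3, 14]]
Trace = 14 + 14 = 28
Determinant = 14*14 - (3)^2 = 187
Discriminant = (28)^2 - 4*187 = 36.0
Eigenvalues: lambda_1 = 11.0, lambda_2 = 17.0
The function is convex.

1


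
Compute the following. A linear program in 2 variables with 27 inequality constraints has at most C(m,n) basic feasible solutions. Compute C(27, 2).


Each vertex corresponds to some choice of n active constraints out of m, so the number of vertices is at most C(m, n) = m! / (n!(m-n)!).
m = 27, n = 2
Numerator: 27 * 26
Denominator: 2! = 2
C(27, 2) = 351


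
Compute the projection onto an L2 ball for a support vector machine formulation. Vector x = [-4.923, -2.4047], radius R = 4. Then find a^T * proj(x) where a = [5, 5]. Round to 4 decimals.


Step 1: Compute ||x|| (intermediates to 6 decimals).
||x|| = sqrt((-4.923)^2 + (-2.4047)^2) = 5.478915
Step 2: Project.
Since ||x|| > R, scale = R/||x|| = 4/5.478915 = 0.730072, proj(x) = scale * x
proj(x) = [-3.594144, -1.755604]
Step 3: Dot product.
a^T * proj(x) = 5*(-3.594144) + 5*(-1.755604) = -26.7487


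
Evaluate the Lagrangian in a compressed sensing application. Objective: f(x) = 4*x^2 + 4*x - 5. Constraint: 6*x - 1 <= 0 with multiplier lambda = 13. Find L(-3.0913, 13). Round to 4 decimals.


Step 1: Evaluate f(x).
f(-3.0913) = 4*(-3.0913)^2 + 4*(-3.0913) - 5 = 20.8593
Step 2: Evaluate g(x).
g(-3.0913) = 6*-3.0913 - 1 = -19.5478
Step 3: Compute Lagrangian.
L = 20.8593 + 13*-19.5478 = -233.2621


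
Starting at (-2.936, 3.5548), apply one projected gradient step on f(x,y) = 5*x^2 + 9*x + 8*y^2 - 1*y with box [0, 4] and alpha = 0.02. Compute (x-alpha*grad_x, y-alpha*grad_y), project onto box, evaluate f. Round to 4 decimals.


Step 1: Compute gradient at (-2.936, 3.5548).
grad_x = 2*5*-2.936 + 9 = -20.36
grad_y = 2*8*3.5548 - 1 = 55.8768
Step 2: Gradient step.
x_raw = -2.936 - 0.02*-20.36 = -2.5288
y_raw = 3.5548 - 0.02*55.8768 = 2.4373
Step 3: Project onto [0, 4].
x_proj = clip(-2.5288) = 0.0
y_proj = clip(2.4373) = 2.4373
Step 4: Evaluate f.
f(0.0, 2.4373) = 45.0848


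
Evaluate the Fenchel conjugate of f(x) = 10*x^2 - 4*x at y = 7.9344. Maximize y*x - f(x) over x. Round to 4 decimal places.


f*(y) = sup_x {y*x - a*x^2 - b*x} = sup_x {(y-b)*x - a*x^2}
FOC: (y - b) - 2a*x = 0 => x* = (y - b)/(2a)
x* = (7.9344 + 4)/(2*10) = 0.5967
f*(7.9344) = (y-b)^2/(4a) = (7.9344 + 4)^2/(4*10)
= 142.4299/40 = 3.5607


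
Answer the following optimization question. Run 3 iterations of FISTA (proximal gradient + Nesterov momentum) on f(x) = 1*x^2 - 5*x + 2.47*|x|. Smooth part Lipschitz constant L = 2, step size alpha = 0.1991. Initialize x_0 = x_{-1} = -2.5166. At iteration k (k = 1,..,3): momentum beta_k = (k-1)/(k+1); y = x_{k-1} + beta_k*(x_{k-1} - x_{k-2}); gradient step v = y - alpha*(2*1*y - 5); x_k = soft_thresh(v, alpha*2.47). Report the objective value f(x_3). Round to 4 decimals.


FISTA on f(x) = 1*x^2 - 5*x + 2.47*|x|
L = 2, alpha = 0.1991
Iteration 1: beta = 0.0, y = -2.5166 + 0.0*(-2.5166 + 2.5166) = -2.5166
  grad(y) = -10.0332, v = y - alpha*grad = -0.519
  prox(v) = soft_thresh(-0.519, 0.4918) = -0.0272
Iteration 2: beta = 0.3333, y = -0.0272 + 0.3333*(-0.0272 + 2.5166) = 0.8026
  grad(y) = -3.3948, v = y - alpha*grad = 1.4785
  prox(v) = soft_thresh(1.4785, 0.4918) = 0.9867
Iteration 3: beta = 0.5, y = 0.9867 + 0.5*(0.9867 + 0.0272) = 1.4937
  grad(y) = -2.0126, v = y - alpha*grad = 1.8944
  prox(v) = soft_thresh(1.8944, 0.4918) = 1.4026
f(x_3) = 1*1.4026^2 - 5*1.4026 + 2.47*|1.4026| = -1.5813


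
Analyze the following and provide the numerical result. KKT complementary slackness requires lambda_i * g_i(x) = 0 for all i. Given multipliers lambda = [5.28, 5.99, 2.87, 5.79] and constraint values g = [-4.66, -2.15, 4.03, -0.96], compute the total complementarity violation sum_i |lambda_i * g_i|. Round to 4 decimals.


KKT complementary slackness check:
lambda_1 * g_1 = 5.28 * -4.66 = -24.6048
lambda_2 * g_2 = 5.99 * -2.15 = -12.8785
lambda_3 * g_3 = 2.87 * 4.03 = 11.5661
lambda_4 * g_4 = 5.79 * -0.96 = -5.5584
Total violation = 24.6048 + 12.8785 + 11.5661 + 5.5584 = 54.6078


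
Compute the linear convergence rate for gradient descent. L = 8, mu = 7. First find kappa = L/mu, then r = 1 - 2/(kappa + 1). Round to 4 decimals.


Step 1: Compute the condition number.
kappa = L/mu = 8/7 = 1.1429
Step 2: Compute the convergence rate.
r = 1 - 2/(kappa + 1) = 1 - 2*mu/(L + mu) = (L - mu)/(L + mu) = 1/15 = 0.0667


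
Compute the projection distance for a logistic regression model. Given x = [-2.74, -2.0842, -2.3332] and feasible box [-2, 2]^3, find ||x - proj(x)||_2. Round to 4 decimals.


Project each component onto [-2, 2].
clip(-2.74) = -2.0, clip(-2.0842) = -2.0, clip(-2.3332) = -2.0
Projection = [-2.0, -2.0, -2.0]
Squared diffs: [0.5476, 0.0071, 0.111]
Distance = sqrt(0.6657) = 0.8159


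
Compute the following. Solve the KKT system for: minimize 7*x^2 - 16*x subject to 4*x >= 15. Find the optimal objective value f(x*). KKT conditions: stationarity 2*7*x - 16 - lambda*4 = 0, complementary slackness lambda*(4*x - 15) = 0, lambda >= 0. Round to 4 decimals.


Step 1: Try lambda = 0 (constraint inactive).
x_unc = 16/(2*7) = 1.1429
Check: 4*1.1429 = 4.5716 < 15 -- violated!
Step 2: Constraint must be active: 4*x = 15
x* = 15/4 = 3.75
lambda = (2*7*3.75 - 16)/4 = 9.125
Step 3: Compute optimal value.
f(x*) = 7*3.75^2 - 16*3.75 = 38.4375


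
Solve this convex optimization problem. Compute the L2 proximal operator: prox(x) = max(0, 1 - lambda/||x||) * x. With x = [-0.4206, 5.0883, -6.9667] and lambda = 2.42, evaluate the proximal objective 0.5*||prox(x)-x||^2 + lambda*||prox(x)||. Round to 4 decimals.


Step 1: Compute ||x||.
||x|| = 8.6373
Step 2: Compute scaling factor.
scale = max(0, 1 - 2.42/8.6373) = 0.7198
Step 3: prox(x) = [-0.3028, 3.6627, -5.0148]
||prox(x)|| = 6.2173
Step 4: Proximal objective.
0.5*||prox-x||^2 = 2.9282
lambda*||prox|| = 15.0459
Total = 17.974


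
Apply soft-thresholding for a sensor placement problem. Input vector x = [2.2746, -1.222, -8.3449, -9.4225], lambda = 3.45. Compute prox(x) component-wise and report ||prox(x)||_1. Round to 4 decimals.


Soft-thresholding with lambda = 3.45:
prox(2.2746) = sign(2.2746)*max(|2.2746| - 3.45, 0) = 0.0
prox(-1.222) = sign(-1.222)*max(|-1.222| - 3.45, 0) = 0.0
prox(-8.3449) = sign(-8.3449)*max(|-8.3449| - 3.45, 0) = -4.8949
prox(-9.4225) = sign(-9.4225)*max(|-9.4225| - 3.45, 0) = -5.9725
prox(x) = [0.0, 0.0, -4.8949, -5.9725]
||prox(x)||_1 = 0.0 + 0.0 + 4.8949 + 5.9725 = 10.8674


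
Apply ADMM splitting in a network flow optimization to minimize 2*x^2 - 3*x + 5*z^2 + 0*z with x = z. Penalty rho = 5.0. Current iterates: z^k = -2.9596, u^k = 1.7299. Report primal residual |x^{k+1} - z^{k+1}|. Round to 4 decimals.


ADMM iteration with rho = 5.0, z^k = -2.9596, u^k = 1.7299
Step 1: x-update.
Minimize 2*x^2 - 3*x + (5.0/2)*(x + 2.9596 + 1.7299)^2
FOC: (2*2 + 5.0)*x = 3 + 5.0*(-2.9596 - 1.7299)
x^{k+1} = -2.2719
Step 2: z-update.
Minimize 5*z^2 + 0*z + (5.0/2)*(-2.2719 - z + 1.7299)^2
FOC: (2*5 + 5.0)*z = 0 + 5.0*(-2.2719 + 1.7299)
z^{k+1} = -0.1807
Step 3: u-update.
u^{k+1} = 1.7299 - 2.2719 + 0.1807 = -0.3614
Step 4: Primal residual = |-2.2719 + 0.1807| = 2.0913


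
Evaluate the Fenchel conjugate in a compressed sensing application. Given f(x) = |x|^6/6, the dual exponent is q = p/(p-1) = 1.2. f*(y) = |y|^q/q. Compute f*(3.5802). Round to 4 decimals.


The conjugate exponent q satisfies 1/p + 1/q = 1.
p = 6, so q = 6/(6 - 1) = 1.2
|y|^q = 3.5802^1.2 = 4.6205
f*(3.5802) = 4.6205 / 1.2 = 3.8504


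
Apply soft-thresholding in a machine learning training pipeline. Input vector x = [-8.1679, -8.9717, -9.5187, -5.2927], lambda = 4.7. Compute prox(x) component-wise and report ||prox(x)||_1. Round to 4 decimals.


Soft-thresholding with lambda = 4.7:
prox(-8.1679) = sign(-8.1679)*max(|-8.1679| - 4.7, 0) = -3.4679
prox(-8.9717) = sign(-8.9717)*max(|-8.9717| - 4.7, 0) = -4.2717
prox(-9.5187) = sign(-9.5187)*max(|-9.5187| - 4.7, 0) = -4.8187
prox(-5.2927) = sign(-5.2927)*max(|-5.2927| - 4.7, 0) = -0.5927
prox(x) = [-3.4679, -4.2717, -4.8187, -0.5927]
||prox(x)||_1 = 3.4679 + 4.2717 + 4.8187 + 0.5927 = 13.151


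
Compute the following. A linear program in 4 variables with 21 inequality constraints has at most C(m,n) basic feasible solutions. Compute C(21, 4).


Each vertex corresponds to some choice of n active constraints out of m, so the number of vertices is at most C(m, n) = m! / (n!(m-n)!).
m = 21, n = 4
Numerator: 21 * 20 * 19 * 18
Denominator: 4! = 24
C(21, 4) = 5985


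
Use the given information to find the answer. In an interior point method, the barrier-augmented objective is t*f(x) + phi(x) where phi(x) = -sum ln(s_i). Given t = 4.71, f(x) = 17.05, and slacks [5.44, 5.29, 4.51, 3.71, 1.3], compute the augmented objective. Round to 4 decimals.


Step 1: Compute log-barrier.
ln values: [1.6938, 1.6658, 1.5063, 1.311, 0.2624]
phi = -(1.6938 + 1.6658 + 1.5063 + 1.311 + 0.2624) = -6.4393
Step 2: Compute augmented objective.
t*f(x) = 4.71*17.05 = 80.3055
Total = 80.3055 - 6.4393 = 73.8662


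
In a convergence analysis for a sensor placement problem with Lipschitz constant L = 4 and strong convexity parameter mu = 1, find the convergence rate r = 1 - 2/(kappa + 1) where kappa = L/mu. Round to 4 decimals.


Step 1: Compute the condition number.
kappa = L/mu = 4/1 = 4.0
Step 2: Compute the convergence rate.
r = 1 - 2/(kappa + 1) = 1 - 2*mu/(L + mu) = (L - mu)/(L + mu) = 3/5 = 0.6


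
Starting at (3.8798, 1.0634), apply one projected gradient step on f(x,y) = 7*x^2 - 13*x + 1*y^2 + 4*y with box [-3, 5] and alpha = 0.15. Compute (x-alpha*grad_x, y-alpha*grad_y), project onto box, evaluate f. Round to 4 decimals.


Step 1: Compute gradient at (3.8798, 1.0634).
grad_x = 2*7*3.8798 - 13 = 41.3172
grad_y = 2*1*1.0634 + 4 = 6.1268
Step 2: Gradient step.
x_raw = 3.8798 - 0.15*41.3172 = -2.3178
y_raw = 1.0634 - 0.15*6.1268 = 0.1444
Step 3: Project onto [-3, 5].
x_proj = clip(-2.3178) = -2.3178
y_proj = clip(0.1444) = 0.1444
Step 4: Evaluate f.
f(-2.3178, 0.1444) = 68.3342


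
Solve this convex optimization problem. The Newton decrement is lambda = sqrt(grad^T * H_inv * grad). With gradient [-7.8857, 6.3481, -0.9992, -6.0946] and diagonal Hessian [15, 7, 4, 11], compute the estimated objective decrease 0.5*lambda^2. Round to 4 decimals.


Step 1: H is diagonal, so H^(-1) * g = [-0.5257, 0.9069, -0.2498, -0.5541].
Step 2: g^T H^(-1) g = sum_i g_i^2 / H_ii
  = (-7.8857)^2/15 + (6.3481)^2/7 + (-0.9992)^2/4 + (-6.0946)^2/11
  = 4.1456 + 5.7569 + 0.2496 + 3.3767 = 13.5289
Step 3: Objective decrease = 0.5 * g^T H^(-1) g = 6.7644


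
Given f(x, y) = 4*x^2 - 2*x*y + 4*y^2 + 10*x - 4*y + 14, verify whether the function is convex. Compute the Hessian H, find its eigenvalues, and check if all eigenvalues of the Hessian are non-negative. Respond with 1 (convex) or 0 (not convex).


The Hessian of f(x,y) = 4*x^2 - 2*x*y + 4*y^2 + 10*x - 4*y + 14 is:
H = [[8, -2], [-2, 8]]
Trace = 8 + 8 = 16
Determinant = 8*8 - (-2)^2 = 60
Discriminant = (16)^2 - 4*60 = 16.0
Eigenvalues: lambda_1 = 6.0, lambda_2 = 10.0
The function is convex.

1


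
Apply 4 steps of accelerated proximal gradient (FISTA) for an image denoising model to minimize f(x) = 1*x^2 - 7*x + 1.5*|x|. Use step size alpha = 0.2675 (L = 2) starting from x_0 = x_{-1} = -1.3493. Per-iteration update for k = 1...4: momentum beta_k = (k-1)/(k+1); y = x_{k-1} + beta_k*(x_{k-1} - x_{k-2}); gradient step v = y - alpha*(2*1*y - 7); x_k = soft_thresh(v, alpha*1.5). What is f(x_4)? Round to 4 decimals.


FISTA on f(x) = 1*x^2 - 7*x + 1.5*|x|
L = 2, alpha = 0.2675
Iteration 1: beta = 0.0, y = -1.3493 + 0.0*(-1.3493 + 1.3493) = -1.3493
  grad(y) = -9.6986, v = y - alpha*grad = 1.2451
  prox(v) = soft_thresh(1.2451, 0.4013) = 0.8438
Iteration 2: beta = 0.3333, y = 0.8438 + 0.3333*(0.8438 + 1.3493) = 1.5749
  grad(y) = -3.8503, v = y - alpha*grad = 2.6048
  prox(v) = soft_thresh(2.6048, 0.4013) = 2.2036
Iteration 3: beta = 0.5, y = 2.2036 + 0.5*(2.2036 - 0.8438) = 2.8834
  grad(y) = -1.2331, v = y - alpha*grad = 3.2133
  prox(v) = soft_thresh(3.2133, 0.4013) = 2.812
Iteration 4: beta = 0.6, y = 2.812 + 0.6*(2.812 - 2.2036) = 3.1771
  grad(y) = -0.6457, v = y - alpha*grad = 3.3499
  prox(v) = soft_thresh(3.3499, 0.4013) = 2.9486
f(x_4) = 1*2.9486^2 - 7*2.9486 + 1.5*|2.9486| = -7.5231
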